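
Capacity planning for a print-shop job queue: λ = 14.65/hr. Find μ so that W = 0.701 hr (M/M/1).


W = 1/(μ−λ) ⇒ μ − λ = 1/W = 1/0.701 = 1.4265
μ = λ + 1/W = 14.65 + 1.4265 = 16.0765 per hr

Final: 16.0765 /hr


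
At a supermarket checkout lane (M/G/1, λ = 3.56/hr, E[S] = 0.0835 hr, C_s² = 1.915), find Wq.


ρ = λ·E[S] = 3.56·0.0835 = 0.2973
E[S²] = E[S]²(1+C_s²) = 0.0835²·(1+1.915) = 0.020324
Wq = λ·E[S²]/(2(1−ρ)) = 3.56·0.020324/(2·0.7027) = 0.05148 hr

Final: 0.05148 hr


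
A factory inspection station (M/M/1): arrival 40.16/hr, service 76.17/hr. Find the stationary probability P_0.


ρ = 40.16/76.17 = 0.5272
P_n = (1−ρ)·ρ^n = (1 − 0.5272)·0.5272^0 = 0.4728·1.000000 = 0.472758

Final: 0.472758


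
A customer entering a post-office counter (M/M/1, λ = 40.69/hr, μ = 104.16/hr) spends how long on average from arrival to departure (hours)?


W = 1/(μ−λ) = 1/(104.16 − 40.69) = 1/63.47 = 0.01576 hr

Final: 0.01576 hr


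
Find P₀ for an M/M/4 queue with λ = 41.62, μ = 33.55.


a = λ/μ = 41.62/33.55 = 1.2405; ρ = a/c = 0.3101
Σ_{k=0}^{3} a^k/k! (terms k=0..3) = 1.00000 + 1.24054 + 0.76947 + 0.31818 = 3.32819
Tail: a^4/(4!(1−ρ)) = 2.36831/(24·0.6899) = 0.14304
P₀ = 1/(3.32819 + 0.14304) = 1/3.47123 = 0.288083

Final: 0.288083


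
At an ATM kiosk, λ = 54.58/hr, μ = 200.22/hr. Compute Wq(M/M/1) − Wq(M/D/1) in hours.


ρ = 54.58/200.22 = 0.2726
Wq(M/M/1) = ρ/(μ−λ) = 0.2726/145.64 = 0.001872 hr
Wq(M/D/1) = ρ/(2(μ−λ)) = 0.0009359 hr
Savings = 0.001872 − 0.0009359 = 0.0009359 hr

Final: 0.0009359 hr


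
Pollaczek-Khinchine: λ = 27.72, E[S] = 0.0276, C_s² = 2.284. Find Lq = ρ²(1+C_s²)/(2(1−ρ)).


ρ = λ·E[S] = 27.72·0.0276 = 0.7651
Lq = ρ²(1+C_s²)/(2(1−ρ)) = 0.5853·(1+2.284)/(2·0.2349)
= 0.5853·3.2840/0.4699 = 4.09113

Final: 4.09113


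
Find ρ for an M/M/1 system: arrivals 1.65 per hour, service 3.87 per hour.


ρ = λ/μ = 1.65/3.87 = 0.4264

Final: 0.4264


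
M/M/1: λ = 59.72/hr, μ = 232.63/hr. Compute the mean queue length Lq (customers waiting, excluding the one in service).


ρ = 59.72/232.63 = 0.2567
Lq = ρ²/(1−ρ) = 0.06590/0.7433 = 0.08867

Final: 0.08867


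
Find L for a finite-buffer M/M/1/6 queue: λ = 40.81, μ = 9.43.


ρ = 40.81/9.43 = 4.3277
L = ρ[1 − (K+1)ρ^K + Kρ^(K+1)] / [(1−ρ)(1−ρ^(K+1))]
Numerator: 4.3277·(1 − 7·6569.456060 + 6·28430.487998) = 539218.832291
Denominator: (-3.3277)·(-28429.487998) = 94604.171091
L = 539218.832291/94604.171091 = 5.6997

Final: 5.6997


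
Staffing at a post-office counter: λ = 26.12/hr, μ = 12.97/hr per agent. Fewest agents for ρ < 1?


Stability requires cμ > λ ⇔ c > λ/μ.
λ/μ = 26.12/12.97 = 2.0139
Minimum integer c = ⌊2.0139⌋ + 1 = 3
Check: 3·12.97 = 38.91 > 26.12, while 2·12.97 = 25.94 ≤ 26.12

Final: 3 servers


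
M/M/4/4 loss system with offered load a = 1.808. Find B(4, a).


B(c,a) = (a^c/c!) / Σ_{k=0}^{c} a^k/k!
a^4/4! = 0.445228
Σ terms (k=0..4): 1.00000 + 1.80800 + 1.63443 + 0.98502 + 0.44523 = 5.872678
B = 0.445228/5.872678 = 0.075813

Final: 0.075813


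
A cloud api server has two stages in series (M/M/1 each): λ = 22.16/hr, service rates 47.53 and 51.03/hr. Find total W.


Each node sees arrival rate λ = 22.16/hr (tandem ⇒ throughput preserved).
W₁ = 1/(μ₁−λ) = 1/(47.53−22.16) = 0.03942 hr
W₂ = 1/(μ₂−λ) = 1/(51.03−22.16) = 0.03464 hr
W_total = W₁ + W₂ = 0.03942 + 0.03464 = 0.07405 hr

Final: 0.07405 hr


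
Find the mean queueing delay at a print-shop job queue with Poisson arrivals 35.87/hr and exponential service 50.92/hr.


ρ = 35.87/50.92 = 0.7044
Wq = ρ/(μ−λ) = 0.7044/(50.92 − 35.87) = 0.7044/15.05 = 0.04681 hr

Final: 0.04681 hr


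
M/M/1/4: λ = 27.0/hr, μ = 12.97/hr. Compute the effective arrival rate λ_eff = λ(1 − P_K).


ρ = 2.0817; P_K = (1−ρ)ρ^4/(1−ρ^5) = 0.533270
λ_eff = λ(1 − P_K) = 27.0·(1 − 0.533270) = 27.0·0.466730 = 12.6017 /hr

Final: 12.6017 /hr


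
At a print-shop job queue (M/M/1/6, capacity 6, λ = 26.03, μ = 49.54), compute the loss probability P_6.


ρ = λ/μ = 26.03/49.54 = 0.5254
P_K = (1−ρ)ρ^K/(1−ρ^(K+1)) = (0.4746·0.021043)/(1 − 0.011057)
= 0.009986/0.988943 = 0.010098

Final: 0.010098


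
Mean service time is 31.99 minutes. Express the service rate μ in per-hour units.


μ = 1/(service time) in consistent units.
1 hour = 60 min, so μ = 60/31.99 = 1.8756 per hour

Final: 1.8756 /hr


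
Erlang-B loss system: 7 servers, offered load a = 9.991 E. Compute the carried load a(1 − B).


B(7,9.991) = 0.408639 (Erlang-B)
Carried load = a(1 − B) = 9.991·(1 − 0.408639) = 9.991·0.591361 = 5.9083 E

Final: 5.9083 Erlangs


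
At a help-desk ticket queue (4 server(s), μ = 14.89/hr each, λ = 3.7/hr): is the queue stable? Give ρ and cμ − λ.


Total capacity cμ = 4·14.89 = 59.56/hr
ρ = λ/(cμ) = 3.7/59.56 = 0.06212
Stable ⇔ ρ < 1: YES
Spare capacity = cμ − λ = 59.56 − 3.7 = 55.86/hr

Final: ρ = 0.06212; stable; margin = 55.86/hr


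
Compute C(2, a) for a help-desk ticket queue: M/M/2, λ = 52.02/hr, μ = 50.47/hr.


a = λ/μ = 1.0307; ρ = a/2 = 0.5154
P₀ = 0.319822 (from M/M/c formula)
C(c,a) = [a^c/(c!(1−ρ))]·P₀ = [1.06237/(2·0.4846)]·0.319822
= 1.09603·0.319822 = 0.350533

Final: 0.350533


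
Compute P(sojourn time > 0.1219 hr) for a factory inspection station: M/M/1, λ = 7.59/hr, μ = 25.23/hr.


W ~ Exponential(μ−λ) for M/M/1.
μ − λ = 25.23 − 7.59 = 17.6400
P(W > t) = e^{−(μ−λ)t} = e^{−2.1503} = 0.116447

Final: 0.116447


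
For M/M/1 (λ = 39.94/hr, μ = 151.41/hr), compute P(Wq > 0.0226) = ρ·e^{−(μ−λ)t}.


ρ = 39.94/151.41 = 0.2638
P(Wq > t) = ρ·e^{−(μ−λ)t} = 0.2638·e^{−2.5192}
= 0.2638·0.080522 = 0.021241

Final: 0.021241


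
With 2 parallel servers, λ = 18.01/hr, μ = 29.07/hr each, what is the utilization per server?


ρ = λ/(cμ) = 18.01/(2·29.07) = 18.01/58.14 = 0.3098

Final: 0.3098


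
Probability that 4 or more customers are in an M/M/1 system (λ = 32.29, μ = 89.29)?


ρ = 32.29/89.29 = 0.3616
P(N ≥ n) = ρ^n = 0.3616^4 = 0.017103

Final: 0.017103


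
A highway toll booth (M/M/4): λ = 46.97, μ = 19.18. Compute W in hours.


a = 2.4489; ρ = 0.6122; P₀ = 0.078371
Lq = P₀·a^c·ρ/(c!(1−ρ)²) = 0.47818
Wq = Lq/λ = 0.47818/46.97 = 0.01018 hr
W = Wq + 1/μ = 0.01018 + 0.05214 = 0.06232 hr

Final: 0.06232 hr


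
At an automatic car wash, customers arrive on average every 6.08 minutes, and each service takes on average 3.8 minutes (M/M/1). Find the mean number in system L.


λ = 60/6.08 = 9.8684 /hr
μ = 60/3.8 = 15.7895 /hr
ρ = λ/μ = 9.8684/15.7895 = 0.6250
L = ρ/(1−ρ) = 0.6250/0.3750 = 1.6667

Final: 1.6667


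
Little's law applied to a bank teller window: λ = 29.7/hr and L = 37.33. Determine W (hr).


W = L/λ = 37.33/29.7 = 1.2569 hr

Final: 1.2569 hr


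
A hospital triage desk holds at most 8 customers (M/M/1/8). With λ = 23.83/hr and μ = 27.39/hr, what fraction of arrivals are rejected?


ρ = λ/μ = 23.83/27.39 = 0.8700
P_K = (1−ρ)ρ^K/(1−ρ^(K+1)) = (0.1300·0.328289)/(1 − 0.285620)
= 0.042669/0.714380 = 0.059729

Final: 0.059729


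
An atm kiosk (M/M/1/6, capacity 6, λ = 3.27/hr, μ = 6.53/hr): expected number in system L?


ρ = 3.27/6.53 = 0.5008
L = ρ[1 − (K+1)ρ^K + Kρ^(K+1)] / [(1−ρ)(1−ρ^(K+1))]
Numerator: 0.5008·(1 − 7·0.015769 + 6·0.007897) = 0.469215
Denominator: (0.4992)·(0.992103) = 0.495292
L = 0.469215/0.495292 = 0.9474

Final: 0.9474


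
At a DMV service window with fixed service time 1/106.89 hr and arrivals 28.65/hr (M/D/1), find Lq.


ρ = 28.65/106.89 = 0.2680
M/D/1: Lq = ρ²/(2(1−ρ)) = 0.07184/(2·0.7320) = 0.04907

Final: 0.04907


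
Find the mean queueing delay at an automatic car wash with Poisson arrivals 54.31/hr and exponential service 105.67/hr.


ρ = 54.31/105.67 = 0.5140
Wq = ρ/(μ−λ) = 0.5140/(105.67 − 54.31) = 0.5140/51.36 = 0.01001 hr

Final: 0.01001 hr


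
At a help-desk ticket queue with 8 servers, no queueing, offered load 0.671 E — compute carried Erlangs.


B(8,0.671) = 0.0000005210 (Erlang-B)
Carried load = a(1 − B) = 0.671·(1 − 0.0000005210) = 0.671·0.999999 = 0.6710 E

Final: 0.6710 Erlangs


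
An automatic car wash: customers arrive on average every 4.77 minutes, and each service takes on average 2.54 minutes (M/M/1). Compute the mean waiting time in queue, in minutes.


λ = 60/4.77 = 12.5786 /hr
μ = 60/2.54 = 23.6220 /hr
ρ = λ/μ = 12.5786/23.6220 = 0.5325
Wq = ρ/(μ−λ) = 0.5325/(23.6220−12.5786) = 0.04822 hr
In minutes: 0.04822·60 = 2.893 min

Final: 2.893 min


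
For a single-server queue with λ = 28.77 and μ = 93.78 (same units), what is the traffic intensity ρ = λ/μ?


ρ = λ/μ = 28.77/93.78 = 0.3068

Final: 0.3068


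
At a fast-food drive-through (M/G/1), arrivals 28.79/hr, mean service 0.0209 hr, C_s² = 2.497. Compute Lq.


ρ = λ·E[S] = 28.79·0.0209 = 0.6017
Lq = ρ²(1+C_s²)/(2(1−ρ)) = 0.3621·(1+2.497)/(2·0.3983)
= 0.3621·3.4970/0.7966 = 1.58944

Final: 1.58944


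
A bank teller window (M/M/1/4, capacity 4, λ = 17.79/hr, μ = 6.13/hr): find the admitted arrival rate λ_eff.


ρ = 2.9021; P_K = (1−ρ)ρ^4/(1−ρ^5) = 0.658624
λ_eff = λ(1 − P_K) = 17.79·(1 − 0.658624) = 17.79·0.341376 = 6.0731 /hr

Final: 6.0731 /hr


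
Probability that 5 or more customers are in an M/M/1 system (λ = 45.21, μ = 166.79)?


ρ = 45.21/166.79 = 0.2711
P(N ≥ n) = ρ^n = 0.2711^5 = 0.001463

Final: 0.001463


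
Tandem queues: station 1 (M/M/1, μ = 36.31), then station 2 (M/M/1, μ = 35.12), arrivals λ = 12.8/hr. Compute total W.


Each node sees arrival rate λ = 12.8/hr (tandem ⇒ throughput preserved).
W₁ = 1/(μ₁−λ) = 1/(36.31−12.8) = 0.04254 hr
W₂ = 1/(μ₂−λ) = 1/(35.12−12.8) = 0.04480 hr
W_total = W₁ + W₂ = 0.04254 + 0.04480 = 0.08734 hr

Final: 0.08734 hr


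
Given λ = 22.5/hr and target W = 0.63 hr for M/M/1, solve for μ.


W = 1/(μ−λ) ⇒ μ − λ = 1/W = 1/0.63 = 1.5873
μ = λ + 1/W = 22.5 + 1.5873 = 24.0873 per hr

Final: 24.0873 /hr


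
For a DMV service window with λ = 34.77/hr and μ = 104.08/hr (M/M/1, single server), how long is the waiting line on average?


ρ = 34.77/104.08 = 0.3341
Lq = ρ²/(1−ρ) = 0.1116/0.6659 = 0.1676

Final: 0.1676


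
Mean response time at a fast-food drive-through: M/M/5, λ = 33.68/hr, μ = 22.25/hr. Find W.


a = 1.5137; ρ = 0.3027; P₀ = 0.219724
Lq = P₀·a^c·ρ/(c!(1−ρ)²) = 0.009061
Wq = Lq/λ = 0.009061/33.68 = 0.0002690 hr
W = Wq + 1/μ = 0.0002690 + 0.04494 = 0.04521 hr

Final: 0.04521 hr


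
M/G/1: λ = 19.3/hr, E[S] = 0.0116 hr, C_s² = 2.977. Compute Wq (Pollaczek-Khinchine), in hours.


ρ = λ·E[S] = 19.3·0.0116 = 0.2239
E[S²] = E[S]²(1+C_s²) = 0.0116²·(1+2.977) = 0.0005351
Wq = λ·E[S²]/(2(1−ρ)) = 19.3·0.0005351/(2·0.7761) = 0.006654 hr

Final: 0.006654 hr


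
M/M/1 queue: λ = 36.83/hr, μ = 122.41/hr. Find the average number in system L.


ρ = λ/μ = 36.83/122.41 = 0.3009
L = ρ/(1−ρ) = 0.3009/(1 − 0.3009) = 0.3009/0.6991 = 0.4304

Final: 0.4304


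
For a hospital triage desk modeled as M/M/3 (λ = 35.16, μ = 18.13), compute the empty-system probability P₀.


a = λ/μ = 35.16/18.13 = 1.9393; ρ = a/c = 0.6464
Σ_{k=0}^{2} a^k/k! (terms k=0..2) = 1.00000 + 1.93933 + 1.88049 = 4.81982
Tail: a^3/(3!(1−ρ)) = 7.29379/(6·0.3536) = 3.43828
P₀ = 1/(4.81982 + 3.43828) = 1/8.25811 = 0.121093

Final: 0.121093


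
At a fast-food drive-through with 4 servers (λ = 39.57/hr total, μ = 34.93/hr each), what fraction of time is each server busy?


ρ = λ/(cμ) = 39.57/(4·34.93) = 39.57/139.72 = 0.2832

Final: 0.2832


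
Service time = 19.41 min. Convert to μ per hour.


μ = 1/(service time) in consistent units.
1 hour = 60 min, so μ = 60/19.41 = 3.0912 per hour

Final: 3.0912 /hr


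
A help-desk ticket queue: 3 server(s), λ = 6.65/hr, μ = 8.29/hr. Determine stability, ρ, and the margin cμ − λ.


Total capacity cμ = 3·8.29 = 24.87/hr
ρ = λ/(cμ) = 6.65/24.87 = 0.2674
Stable ⇔ ρ < 1: YES
Spare capacity = cμ − λ = 24.87 − 6.65 = 18.22/hr

Final: ρ = 0.2674; stable; margin = 18.22/hr


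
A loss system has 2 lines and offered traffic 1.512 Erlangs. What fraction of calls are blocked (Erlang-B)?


B(c,a) = (a^c/c!) / Σ_{k=0}^{c} a^k/k!
a^2/2! = 1.143072
Σ terms (k=0..2): 1.00000 + 1.51200 + 1.14307 = 3.655072
B = 1.143072/3.655072 = 0.312736

Final: 0.312736


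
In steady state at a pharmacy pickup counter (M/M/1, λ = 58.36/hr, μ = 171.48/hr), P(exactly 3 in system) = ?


ρ = 58.36/171.48 = 0.3403
P_n = (1−ρ)·ρ^n = (1 − 0.3403)·0.3403^3 = 0.6597·0.039419 = 0.026003

Final: 0.026003


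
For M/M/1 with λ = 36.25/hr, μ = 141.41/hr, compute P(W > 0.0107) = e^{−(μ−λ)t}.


W ~ Exponential(μ−λ) for M/M/1.
μ − λ = 141.41 − 36.25 = 105.1600
P(W > t) = e^{−(μ−λ)t} = e^{−1.1252} = 0.324584

Final: 0.324584


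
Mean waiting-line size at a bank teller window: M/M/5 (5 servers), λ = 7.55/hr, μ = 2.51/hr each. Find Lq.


a = λ/μ = 3.0080; ρ = a/5 = 0.6016
P₀ = 0.046233
Lq = P₀·a^c·ρ / (c!·(1−ρ)²) = 0.046233·246.24428·0.6016/(120·0.15873)
= 0.35958

Final: 0.35958


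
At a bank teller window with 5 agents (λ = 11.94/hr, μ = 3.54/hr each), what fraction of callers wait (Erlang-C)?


a = λ/μ = 3.3729; ρ = a/5 = 0.6746
P₀ = 0.030278 (from M/M/c formula)
C(c,a) = [a^c/(c!(1−ρ))]·P₀ = [436.52118/(120·0.3254)]·0.030278
= 11.17828·0.030278 = 0.338458

Final: 0.338458


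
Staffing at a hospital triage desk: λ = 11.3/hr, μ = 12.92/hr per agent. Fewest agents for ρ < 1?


Stability requires cμ > λ ⇔ c > λ/μ.
λ/μ = 11.3/12.92 = 0.8746
Minimum integer c = ⌊0.8746⌋ + 1 = 1
Check: 1·12.92 = 12.92 > 11.3, while 0·12.92 = 0.00 ≤ 11.3

Final: 1 servers


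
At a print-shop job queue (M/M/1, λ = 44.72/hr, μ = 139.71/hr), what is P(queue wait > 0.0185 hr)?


ρ = 44.72/139.71 = 0.3201
P(Wq > t) = ρ·e^{−(μ−λ)t} = 0.3201·e^{−1.7573}
= 0.3201·0.172507 = 0.055218

Final: 0.055218


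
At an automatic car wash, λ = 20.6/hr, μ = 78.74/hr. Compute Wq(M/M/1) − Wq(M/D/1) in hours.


ρ = 20.6/78.74 = 0.2616
Wq(M/M/1) = ρ/(μ−λ) = 0.2616/58.14 = 0.004500 hr
Wq(M/D/1) = ρ/(2(μ−λ)) = 0.002250 hr
Savings = 0.004500 − 0.002250 = 0.002250 hr

Final: 0.002250 hr


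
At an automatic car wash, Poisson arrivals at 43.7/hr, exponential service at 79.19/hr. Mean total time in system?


W = 1/(μ−λ) = 1/(79.19 − 43.7) = 1/35.49 = 0.02818 hr

Final: 0.02818 hr


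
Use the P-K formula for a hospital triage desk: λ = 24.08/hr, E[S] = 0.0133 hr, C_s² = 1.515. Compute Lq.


ρ = λ·E[S] = 24.08·0.0133 = 0.3203
Lq = ρ²(1+C_s²)/(2(1−ρ)) = 0.1026·(1+1.515)/(2·0.6797)
= 0.1026·2.5150/1.3595 = 0.18975

Final: 0.18975


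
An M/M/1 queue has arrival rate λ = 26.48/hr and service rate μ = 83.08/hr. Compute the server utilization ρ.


ρ = λ/μ = 26.48/83.08 = 0.3187

Final: 0.3187


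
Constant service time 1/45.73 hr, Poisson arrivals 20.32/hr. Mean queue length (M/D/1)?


ρ = 20.32/45.73 = 0.4443
M/D/1: Lq = ρ²/(2(1−ρ)) = 0.1974/(2·0.5557) = 0.17767

Final: 0.17767


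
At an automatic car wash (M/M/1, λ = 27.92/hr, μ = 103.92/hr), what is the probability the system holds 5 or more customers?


ρ = 27.92/103.92 = 0.2687
P(N ≥ n) = ρ^n = 0.2687^5 = 0.001400

Final: 0.001400


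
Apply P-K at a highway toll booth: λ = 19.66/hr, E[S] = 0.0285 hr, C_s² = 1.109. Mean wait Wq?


ρ = λ·E[S] = 19.66·0.0285 = 0.5603
E[S²] = E[S]²(1+C_s²) = 0.0285²·(1+1.109) = 0.001713
Wq = λ·E[S²]/(2(1−ρ)) = 19.66·0.001713/(2·0.4397) = 0.03830 hr

Final: 0.03830 hr


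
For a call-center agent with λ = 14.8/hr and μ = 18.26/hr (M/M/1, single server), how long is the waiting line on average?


ρ = 14.8/18.26 = 0.8105
Lq = ρ²/(1−ρ) = 0.6569/0.1895 = 3.4669

Final: 3.4669


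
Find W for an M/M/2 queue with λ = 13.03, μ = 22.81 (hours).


a = 0.5712; ρ = 0.2856; P₀ = 0.555669
Lq = P₀·a^c·ρ/(c!(1−ρ)²) = 0.05074
Wq = Lq/λ = 0.05074/13.03 = 0.003894 hr
W = Wq + 1/μ = 0.003894 + 0.04384 = 0.04773 hr

Final: 0.04773 hr


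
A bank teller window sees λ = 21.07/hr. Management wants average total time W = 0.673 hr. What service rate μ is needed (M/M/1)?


W = 1/(μ−λ) ⇒ μ − λ = 1/W = 1/0.673 = 1.4859
μ = λ + 1/W = 21.07 + 1.4859 = 22.5559 per hr

Final: 22.5559 /hr


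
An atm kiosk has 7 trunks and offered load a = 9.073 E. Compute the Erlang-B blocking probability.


B(c,a) = (a^c/c!) / Σ_{k=0}^{c} a^k/k!
a^7/7! = 1004.213001
Σ terms (k=0..7): 1.00000 + 9.07300 + 41.15966 + 124.48055 + 282.35300 + 512.35775 + 774.77031 + 1004.21300 = 2749.407265
B = 1004.213001/2749.407265 = 0.365247

Final: 0.365247


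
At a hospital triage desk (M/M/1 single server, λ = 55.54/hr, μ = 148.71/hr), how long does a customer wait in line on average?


ρ = 55.54/148.71 = 0.3735
Wq = ρ/(μ−λ) = 0.3735/(148.71 − 55.54) = 0.3735/93.17 = 0.004009 hr

Final: 0.004009 hr


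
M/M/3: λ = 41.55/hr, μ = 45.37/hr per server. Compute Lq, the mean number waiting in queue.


a = λ/μ = 0.9158; ρ = a/3 = 0.3053
P₀ = 0.396918
Lq = P₀·a^c·ρ / (c!·(1−ρ)²) = 0.396918·0.76808·0.3053/(6·0.48265)
= 0.03214

Final: 0.03214


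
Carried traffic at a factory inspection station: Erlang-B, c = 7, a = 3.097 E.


B(7,3.097) = 0.024850 (Erlang-B)
Carried load = a(1 − B) = 3.097·(1 − 0.024850) = 3.097·0.975150 = 3.0200 E

Final: 3.0200 Erlangs


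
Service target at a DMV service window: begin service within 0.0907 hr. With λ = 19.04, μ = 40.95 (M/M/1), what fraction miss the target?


ρ = 19.04/40.95 = 0.4650
P(Wq > t) = ρ·e^{−(μ−λ)t} = 0.4650·e^{−1.9872}
= 0.4650·0.137074 = 0.063733

Final: 0.063733


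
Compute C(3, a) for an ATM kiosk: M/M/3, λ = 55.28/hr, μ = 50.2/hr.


a = λ/μ = 1.1012; ρ = a/3 = 0.3671
P₀ = 0.326889 (from M/M/c formula)
C(c,a) = [a^c/(c!(1−ρ))]·P₀ = [1.33534/(6·0.6329)]·0.326889
= 0.35163·0.326889 = 0.114943

Final: 0.114943


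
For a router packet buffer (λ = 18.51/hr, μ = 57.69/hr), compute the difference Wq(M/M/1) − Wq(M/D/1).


ρ = 18.51/57.69 = 0.3209
Wq(M/M/1) = ρ/(μ−λ) = 0.3209/39.18 = 0.008189 hr
Wq(M/D/1) = ρ/(2(μ−λ)) = 0.004095 hr
Savings = 0.008189 − 0.004095 = 0.004095 hr

Final: 0.004095 hr


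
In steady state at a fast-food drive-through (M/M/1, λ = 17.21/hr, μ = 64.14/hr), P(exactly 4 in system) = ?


ρ = 17.21/64.14 = 0.2683
P_n = (1−ρ)·ρ^n = (1 − 0.2683)·0.2683^4 = 0.7317·0.005183 = 0.003793

Final: 0.003793


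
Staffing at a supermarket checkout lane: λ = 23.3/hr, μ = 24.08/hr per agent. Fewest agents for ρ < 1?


Stability requires cμ > λ ⇔ c > λ/μ.
λ/μ = 23.3/24.08 = 0.9676
Minimum integer c = ⌊0.9676⌋ + 1 = 1
Check: 1·24.08 = 24.08 > 23.3, while 0·24.08 = 0.00 ≤ 23.3

Final: 1 servers


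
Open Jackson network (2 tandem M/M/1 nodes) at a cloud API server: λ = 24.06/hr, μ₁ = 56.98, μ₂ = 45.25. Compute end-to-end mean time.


Each node sees arrival rate λ = 24.06/hr (tandem ⇒ throughput preserved).
W₁ = 1/(μ₁−λ) = 1/(56.98−24.06) = 0.03038 hr
W₂ = 1/(μ₂−λ) = 1/(45.25−24.06) = 0.04719 hr
W_total = W₁ + W₂ = 0.03038 + 0.04719 = 0.07757 hr

Final: 0.07757 hr


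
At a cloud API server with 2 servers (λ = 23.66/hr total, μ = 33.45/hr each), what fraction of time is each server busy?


ρ = λ/(cμ) = 23.66/(2·33.45) = 23.66/66.90 = 0.3537

Final: 0.3537


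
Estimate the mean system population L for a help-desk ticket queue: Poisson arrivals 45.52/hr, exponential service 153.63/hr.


ρ = λ/μ = 45.52/153.63 = 0.2963
L = ρ/(1−ρ) = 0.2963/(1 − 0.2963) = 0.2963/0.7037 = 0.4211

Final: 0.4211


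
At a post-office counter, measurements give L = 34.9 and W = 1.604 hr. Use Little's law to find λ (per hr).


λ = L/W = 34.9/1.604 = 21.7581 /hr

Final: 21.7581 /hr


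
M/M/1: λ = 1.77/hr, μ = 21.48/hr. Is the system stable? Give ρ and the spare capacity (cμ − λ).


Total capacity cμ = 1·21.48 = 21.48/hr
ρ = λ/(cμ) = 1.77/21.48 = 0.08240
Stable ⇔ ρ < 1: YES
Spare capacity = cμ − λ = 21.48 − 1.77 = 19.71/hr

Final: ρ = 0.08240; stable; margin = 19.71/hr


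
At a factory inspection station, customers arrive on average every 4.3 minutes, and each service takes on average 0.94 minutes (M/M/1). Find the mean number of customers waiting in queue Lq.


λ = 60/4.3 = 13.9535 /hr
μ = 60/0.94 = 63.8298 /hr
ρ = λ/μ = 13.9535/63.8298 = 0.2186
Lq = ρ²/(1−ρ) = 0.04779/0.7814 = 0.06116

Final: 0.06116


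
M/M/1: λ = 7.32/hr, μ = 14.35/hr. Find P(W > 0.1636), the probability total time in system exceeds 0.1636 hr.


W ~ Exponential(μ−λ) for M/M/1.
μ − λ = 14.35 − 7.32 = 7.0300
P(W > t) = e^{−(μ−λ)t} = e^{−1.1501} = 0.316603

Final: 0.316603


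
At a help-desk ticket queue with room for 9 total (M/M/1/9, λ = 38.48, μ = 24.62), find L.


ρ = 38.48/24.62 = 1.5630
L = ρ[1 − (K+1)ρ^K + Kρ^(K+1)] / [(1−ρ)(1−ρ^(K+1))]
Numerator: 1.5630·(1 − 10·55.657428 + 9·86.990164) = 355.318245
Denominator: (-0.5630)·(-85.990164) = 48.408760
L = 355.318245/48.408760 = 7.3400

Final: 7.3400


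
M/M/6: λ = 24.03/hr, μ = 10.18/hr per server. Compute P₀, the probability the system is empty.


a = λ/μ = 24.03/10.18 = 2.3605; ρ = a/c = 0.3934
Σ_{k=0}^{5} a^k/k! (terms k=0..5) = 1.00000 + 2.36051 + 2.78601 + 2.19213 + 1.29364 + 0.61073 = 10.24302
Tail: a^6/(6!(1−ρ)) = 172.99596/(720·0.6066) = 0.39611
P₀ = 1/(10.24302 + 0.39611) = 1/10.63912 = 0.093993

Final: 0.093993


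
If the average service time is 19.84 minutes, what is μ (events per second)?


μ = 1/(service time) in consistent units.
1 second = 0.0166667 min, so μ = 0.0166667/19.84 = 0.0008401 per second

Final: 0.0008401 /sec


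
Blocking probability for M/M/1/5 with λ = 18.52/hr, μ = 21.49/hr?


ρ = λ/μ = 18.52/21.49 = 0.8618
P_K = (1−ρ)ρ^K/(1−ρ^(K+1)) = (0.1382·0.475360)/(1 − 0.409664)
= 0.065697/0.590336 = 0.111287

Final: 0.111287


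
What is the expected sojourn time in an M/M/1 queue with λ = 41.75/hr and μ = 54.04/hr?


W = 1/(μ−λ) = 1/(54.04 − 41.75) = 1/12.29 = 0.08137 hr

Final: 0.08137 hr


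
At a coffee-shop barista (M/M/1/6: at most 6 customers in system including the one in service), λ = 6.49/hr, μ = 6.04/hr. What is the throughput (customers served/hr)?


ρ = 1.0745; P_K = (1−ρ)ρ^6/(1−ρ^7) = 0.175408
λ_eff = λ(1 − P_K) = 6.49·(1 − 0.175408) = 6.49·0.824592 = 5.3516 /hr

Final: 5.3516 /hr


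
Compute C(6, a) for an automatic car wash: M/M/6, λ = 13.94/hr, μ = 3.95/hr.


a = λ/μ = 3.5291; ρ = a/6 = 0.5882
P₀ = 0.028072 (from M/M/c formula)
C(c,a) = [a^c/(c!(1−ρ))]·P₀ = [1931.94193/(720·0.4118)]·0.028072
= 6.51569·0.028072 = 0.182907

Final: 0.182907


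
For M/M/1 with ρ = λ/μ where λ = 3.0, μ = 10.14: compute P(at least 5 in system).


ρ = 3.0/10.14 = 0.2959
P(N ≥ n) = ρ^n = 0.2959^5 = 0.002267

Final: 0.002267


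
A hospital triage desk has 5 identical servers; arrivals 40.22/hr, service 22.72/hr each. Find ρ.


ρ = λ/(cμ) = 40.22/(5·22.72) = 40.22/113.60 = 0.3540

Final: 0.3540


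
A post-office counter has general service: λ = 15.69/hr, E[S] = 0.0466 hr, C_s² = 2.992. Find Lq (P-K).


ρ = λ·E[S] = 15.69·0.0466 = 0.7312
Lq = ρ²(1+C_s²)/(2(1−ρ)) = 0.5346·(1+2.992)/(2·0.2688)
= 0.5346·3.9920/0.5377 = 3.96894

Final: 3.96894


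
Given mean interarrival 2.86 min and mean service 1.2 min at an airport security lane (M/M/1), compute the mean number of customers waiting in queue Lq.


λ = 60/2.86 = 20.9790 /hr
μ = 60/1.2 = 50.0000 /hr
ρ = λ/μ = 20.9790/50.0000 = 0.4196
Lq = ρ²/(1−ρ) = 0.1760/0.5804 = 0.3033

Final: 0.3033


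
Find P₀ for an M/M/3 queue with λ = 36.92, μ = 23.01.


a = λ/μ = 36.92/23.01 = 1.6045; ρ = a/c = 0.5348
Σ_{k=0}^{2} a^k/k! (terms k=0..2) = 1.00000 + 1.60452 + 1.28724 = 3.89176
Tail: a^3/(3!(1−ρ)) = 4.13081/(6·0.4652) = 1.48007
P₀ = 1/(3.89176 + 1.48007) = 1/5.37183 = 0.186156

Final: 0.186156


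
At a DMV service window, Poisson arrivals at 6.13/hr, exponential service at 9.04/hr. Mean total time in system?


W = 1/(μ−λ) = 1/(9.04 − 6.13) = 1/2.91 = 0.3436 hr

Final: 0.3436 hr


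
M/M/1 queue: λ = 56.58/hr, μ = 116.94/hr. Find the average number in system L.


ρ = λ/μ = 56.58/116.94 = 0.4838
L = ρ/(1−ρ) = 0.4838/(1 − 0.4838) = 0.4838/0.5162 = 0.9374

Final: 0.9374


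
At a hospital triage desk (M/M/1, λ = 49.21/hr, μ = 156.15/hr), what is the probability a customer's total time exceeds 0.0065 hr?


W ~ Exponential(μ−λ) for M/M/1.
μ − λ = 156.15 − 49.21 = 106.9400
P(W > t) = e^{−(μ−λ)t} = e^{−0.6951} = 0.499020

Final: 0.499020


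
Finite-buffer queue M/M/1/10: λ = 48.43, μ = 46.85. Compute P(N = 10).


ρ = λ/μ = 48.43/46.85 = 1.0337
P_K = (1−ρ)ρ^K/(1−ρ^(K+1)) = (-0.03372·1.393313)/(1 − 1.440302)
= -0.046989/-0.440302 = 0.106720

Final: 0.106720


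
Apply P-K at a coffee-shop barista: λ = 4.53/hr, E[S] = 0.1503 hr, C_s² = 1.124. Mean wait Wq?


ρ = λ·E[S] = 4.53·0.1503 = 0.6809
E[S²] = E[S]²(1+C_s²) = 0.1503²·(1+1.124) = 0.047981
Wq = λ·E[S²]/(2(1−ρ)) = 4.53·0.047981/(2·0.3191) = 0.34053 hr

Final: 0.34053 hr


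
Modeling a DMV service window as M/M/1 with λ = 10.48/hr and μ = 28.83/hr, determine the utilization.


ρ = λ/μ = 10.48/28.83 = 0.3635

Final: 0.3635


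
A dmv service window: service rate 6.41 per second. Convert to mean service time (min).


Mean service time = 1/μ = 1/6.41 second = 0.15601 second
In minutes: 0.15601 × 0.0166667 = 0.002600 min

Final: 0.002600 min


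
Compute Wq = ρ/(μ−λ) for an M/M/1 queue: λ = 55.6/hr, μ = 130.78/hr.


ρ = 55.6/130.78 = 0.4251
Wq = ρ/(μ−λ) = 0.4251/(130.78 − 55.6) = 0.4251/75.18 = 0.005655 hr

Final: 0.005655 hr


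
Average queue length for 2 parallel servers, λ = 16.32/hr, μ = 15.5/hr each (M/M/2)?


a = λ/μ = 1.0529; ρ = a/2 = 0.5265
P₀ = 0.310228
Lq = P₀·a^c·ρ / (c!·(1−ρ)²) = 0.310228·1.10861·0.5265/(2·0.22425)
= 0.40370

Final: 0.40370


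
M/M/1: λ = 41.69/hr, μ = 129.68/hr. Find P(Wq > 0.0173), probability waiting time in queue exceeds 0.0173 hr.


ρ = 41.69/129.68 = 0.3215
P(Wq > t) = ρ·e^{−(μ−λ)t} = 0.3215·e^{−1.5222}
= 0.3215·0.218225 = 0.070156

Final: 0.070156


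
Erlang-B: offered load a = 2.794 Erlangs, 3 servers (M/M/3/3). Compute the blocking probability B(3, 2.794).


B(c,a) = (a^c/c!) / Σ_{k=0}^{c} a^k/k!
a^3/3! = 3.635197
Σ terms (k=0..3): 1.00000 + 2.79400 + 3.90322 + 3.63520 = 11.332415
B = 3.635197/11.332415 = 0.320779

Final: 0.320779


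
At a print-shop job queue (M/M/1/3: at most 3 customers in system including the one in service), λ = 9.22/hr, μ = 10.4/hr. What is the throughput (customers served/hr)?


ρ = 0.8865; P_K = (1−ρ)ρ^3/(1−ρ^4) = 0.206803
λ_eff = λ(1 − P_K) = 9.22·(1 − 0.206803) = 9.22·0.793197 = 7.3133 /hr

Final: 7.3133 /hr


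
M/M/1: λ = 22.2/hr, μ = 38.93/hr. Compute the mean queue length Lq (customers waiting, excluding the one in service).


ρ = 22.2/38.93 = 0.5703
Lq = ρ²/(1−ρ) = 0.3252/0.4297 = 0.7567

Final: 0.7567


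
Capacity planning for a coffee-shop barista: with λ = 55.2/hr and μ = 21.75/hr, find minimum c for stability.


Stability requires cμ > λ ⇔ c > λ/μ.
λ/μ = 55.2/21.75 = 2.5379
Minimum integer c = ⌊2.5379⌋ + 1 = 3
Check: 3·21.75 = 65.25 > 55.2, while 2·21.75 = 43.50 ≤ 55.2

Final: 3 servers


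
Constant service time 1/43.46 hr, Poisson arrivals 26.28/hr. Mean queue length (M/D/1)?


ρ = 26.28/43.46 = 0.6047
M/D/1: Lq = ρ²/(2(1−ρ)) = 0.3657/(2·0.3953) = 0.46250

Final: 0.46250


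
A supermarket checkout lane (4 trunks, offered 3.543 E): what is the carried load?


B(4,3.543) = 0.264768 (Erlang-B)
Carried load = a(1 − B) = 3.543·(1 − 0.264768) = 3.543·0.735232 = 2.6049 E

Final: 2.6049 Erlangs


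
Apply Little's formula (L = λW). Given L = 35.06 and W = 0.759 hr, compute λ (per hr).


λ = L/W = 35.06/0.759 = 46.1924 /hr

Final: 46.1924 /hr


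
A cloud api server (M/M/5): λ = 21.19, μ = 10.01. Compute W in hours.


a = 2.1169; ρ = 0.4234; P₀ = 0.119196
Lq = P₀·a^c·ρ/(c!(1−ρ)²) = 0.05377
Wq = Lq/λ = 0.05377/21.19 = 0.002537 hr
W = Wq + 1/μ = 0.002537 + 0.09990 = 0.10244 hr

Final: 0.10244 hr


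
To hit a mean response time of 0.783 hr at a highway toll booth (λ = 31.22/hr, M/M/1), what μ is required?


W = 1/(μ−λ) ⇒ μ − λ = 1/W = 1/0.783 = 1.2771
μ = λ + 1/W = 31.22 + 1.2771 = 32.4971 per hr

Final: 32.4971 /hr


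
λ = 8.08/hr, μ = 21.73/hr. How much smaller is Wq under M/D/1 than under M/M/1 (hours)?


ρ = 8.08/21.73 = 0.3718
Wq(M/M/1) = ρ/(μ−λ) = 0.3718/13.65 = 0.02724 hr
Wq(M/D/1) = ρ/(2(μ−λ)) = 0.01362 hr
Savings = 0.02724 − 0.01362 = 0.01362 hr

Final: 0.01362 hr


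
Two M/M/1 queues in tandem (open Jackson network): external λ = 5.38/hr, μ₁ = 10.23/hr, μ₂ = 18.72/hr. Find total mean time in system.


Each node sees arrival rate λ = 5.38/hr (tandem ⇒ throughput preserved).
W₁ = 1/(μ₁−λ) = 1/(10.23−5.38) = 0.20619 hr
W₂ = 1/(μ₂−λ) = 1/(18.72−5.38) = 0.07496 hr
W_total = W₁ + W₂ = 0.20619 + 0.07496 = 0.28115 hr

Final: 0.28115 hr


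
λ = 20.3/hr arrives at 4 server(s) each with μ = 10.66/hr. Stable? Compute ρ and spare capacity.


Total capacity cμ = 4·10.66 = 42.64/hr
ρ = λ/(cμ) = 20.3/42.64 = 0.4761
Stable ⇔ ρ < 1: YES
Spare capacity = cμ − λ = 42.64 − 20.3 = 22.34/hr

Final: ρ = 0.4761; stable; margin = 22.34/hr


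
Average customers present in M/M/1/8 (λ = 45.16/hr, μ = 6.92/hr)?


ρ = 45.16/6.92 = 6.5260
L = ρ[1 − (K+1)ρ^K + Kρ^(K+1)] / [(1−ρ)(1−ρ^(K+1))]
Numerator: 6.5260·(1 − 9·3289900.098935 + 8·21469926.079175) = 927674558.212888
Denominator: (-5.5260)·(-21469925.079175) = 118643054.194745
L = 927674558.212888/118643054.194745 = 7.8190

Final: 7.8190


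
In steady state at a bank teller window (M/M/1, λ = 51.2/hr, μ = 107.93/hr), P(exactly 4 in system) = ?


ρ = 51.2/107.93 = 0.4744
P_n = (1−ρ)·ρ^n = (1 − 0.4744)·0.4744^4 = 0.5256·0.050642 = 0.026618

Final: 0.026618


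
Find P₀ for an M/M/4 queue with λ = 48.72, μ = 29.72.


a = λ/μ = 48.72/29.72 = 1.6393; ρ = a/c = 0.4098
Σ_{k=0}^{3} a^k/k! (terms k=0..3) = 1.00000 + 1.63930 + 1.34365 + 0.73422 = 4.71717
Tail: a^4/(4!(1−ρ)) = 7.22161/(24·0.5902) = 0.50985
P₀ = 1/(4.71717 + 0.50985) = 1/5.22702 = 0.191314

Final: 0.191314


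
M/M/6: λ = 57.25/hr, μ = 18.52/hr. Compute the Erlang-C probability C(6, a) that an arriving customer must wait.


a = λ/μ = 3.0913; ρ = a/6 = 0.5152
P₀ = 0.044545 (from M/M/c formula)
C(c,a) = [a^c/(c!(1−ρ))]·P₀ = [872.58361/(720·0.4848)]·0.044545
= 2.49988·0.044545 = 0.111357

Final: 0.111357


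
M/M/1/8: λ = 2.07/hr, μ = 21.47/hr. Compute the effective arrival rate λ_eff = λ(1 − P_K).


ρ = 0.09641; P_K = (1−ρ)ρ^8/(1−ρ^9) = 0.000000006746
λ_eff = λ(1 − P_K) = 2.07·(1 − 0.000000006746) = 2.07·1.000000 = 2.0700 /hr

Final: 2.0700 /hr


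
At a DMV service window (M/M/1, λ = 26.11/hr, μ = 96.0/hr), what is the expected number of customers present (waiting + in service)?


ρ = λ/μ = 26.11/96.0 = 0.2720
L = ρ/(1−ρ) = 0.2720/(1 − 0.2720) = 0.2720/0.7280 = 0.3736

Final: 0.3736


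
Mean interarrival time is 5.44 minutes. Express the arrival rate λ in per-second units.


λ = 1/(interarrival time) in consistent units.
1 second = 0.0166667 min, so λ = 0.0166667/5.44 = 0.003064 per second

Final: 0.003064 /sec


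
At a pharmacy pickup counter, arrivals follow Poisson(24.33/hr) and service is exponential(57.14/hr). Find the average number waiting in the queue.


ρ = 24.33/57.14 = 0.4258
Lq = ρ²/(1−ρ) = 0.1813/0.5742 = 0.3157

Final: 0.3157


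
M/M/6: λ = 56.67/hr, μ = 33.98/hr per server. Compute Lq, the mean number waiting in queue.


a = λ/μ = 1.6677; ρ = a/6 = 0.2780
P₀ = 0.188580
Lq = P₀·a^c·ρ / (c!·(1−ρ)²) = 0.188580·21.51687·0.2780/(720·0.52135)
= 0.003005

Final: 0.003005


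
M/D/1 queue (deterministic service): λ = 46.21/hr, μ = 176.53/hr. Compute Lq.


ρ = 46.21/176.53 = 0.2618
M/D/1: Lq = ρ²/(2(1−ρ)) = 0.06852/(2·0.7382) = 0.04641

Final: 0.04641


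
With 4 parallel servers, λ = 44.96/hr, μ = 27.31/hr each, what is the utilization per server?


ρ = λ/(cμ) = 44.96/(4·27.31) = 44.96/109.24 = 0.4116

Final: 0.4116


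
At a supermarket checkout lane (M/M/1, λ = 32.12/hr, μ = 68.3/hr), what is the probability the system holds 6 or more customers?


ρ = 32.12/68.3 = 0.4703
P(N ≥ n) = ρ^n = 0.4703^6 = 0.010818

Final: 0.010818


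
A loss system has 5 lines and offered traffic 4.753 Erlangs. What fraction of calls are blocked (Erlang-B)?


B(c,a) = (a^c/c!) / Σ_{k=0}^{c} a^k/k!
a^5/5! = 20.214259
Σ terms (k=0..5): 1.00000 + 4.75300 + 11.29550 + 17.89584 + 21.26474 + 20.21426 = 76.423345
B = 20.214259/76.423345 = 0.264504

Final: 0.264504


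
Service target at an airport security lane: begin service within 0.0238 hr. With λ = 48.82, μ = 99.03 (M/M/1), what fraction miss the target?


ρ = 48.82/99.03 = 0.4930
P(Wq > t) = ρ·e^{−(μ−λ)t} = 0.4930·e^{−1.1950}
= 0.4930·0.302705 = 0.149228

Final: 0.149228


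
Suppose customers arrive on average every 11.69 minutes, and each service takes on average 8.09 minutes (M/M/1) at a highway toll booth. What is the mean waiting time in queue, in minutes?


λ = 60/11.69 = 5.1326 /hr
μ = 60/8.09 = 7.4166 /hr
ρ = λ/μ = 5.1326/7.4166 = 0.6920
Wq = ρ/(μ−λ) = 0.6920/(7.4166−5.1326) = 0.30300 hr
In minutes: 0.30300·60 = 18.180 min

Final: 18.180 min


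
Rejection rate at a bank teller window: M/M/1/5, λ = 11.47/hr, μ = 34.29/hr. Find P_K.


ρ = λ/μ = 11.47/34.29 = 0.3345
P_K = (1−ρ)ρ^K/(1−ρ^(K+1)) = (0.6655·0.004188)/(1 − 0.001401)
= 0.002787/0.998599 = 0.002791

Final: 0.002791


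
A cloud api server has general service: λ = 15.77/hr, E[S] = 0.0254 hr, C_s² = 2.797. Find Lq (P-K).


ρ = λ·E[S] = 15.77·0.0254 = 0.4006
Lq = ρ²(1+C_s²)/(2(1−ρ)) = 0.1604·(1+2.797)/(2·0.5994)
= 0.1604·3.7970/1.1989 = 0.50815

Final: 0.50815


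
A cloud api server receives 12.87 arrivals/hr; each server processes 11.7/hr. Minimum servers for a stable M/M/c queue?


Stability requires cμ > λ ⇔ c > λ/μ.
λ/μ = 12.87/11.7 = 1.1000
Minimum integer c = ⌊1.1000⌋ + 1 = 2
Check: 2·11.7 = 23.40 > 12.87, while 1·11.7 = 11.70 ≤ 12.87

Final: 2 servers


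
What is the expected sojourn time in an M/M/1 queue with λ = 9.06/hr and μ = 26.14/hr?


W = 1/(μ−λ) = 1/(26.14 − 9.06) = 1/17.08 = 0.05855 hr

Final: 0.05855 hr


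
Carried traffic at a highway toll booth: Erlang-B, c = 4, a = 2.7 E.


B(4,2.7) = 0.172458 (Erlang-B)
Carried load = a(1 − B) = 2.7·(1 − 0.172458) = 2.7·0.827542 = 2.2344 E

Final: 2.2344 Erlangs


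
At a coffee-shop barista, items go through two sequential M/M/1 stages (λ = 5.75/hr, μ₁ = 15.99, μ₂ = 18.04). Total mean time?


Each node sees arrival rate λ = 5.75/hr (tandem ⇒ throughput preserved).
W₁ = 1/(μ₁−λ) = 1/(15.99−5.75) = 0.09766 hr
W₂ = 1/(μ₂−λ) = 1/(18.04−5.75) = 0.08137 hr
W_total = W₁ + W₂ = 0.09766 + 0.08137 = 0.17902 hr

Final: 0.17902 hr


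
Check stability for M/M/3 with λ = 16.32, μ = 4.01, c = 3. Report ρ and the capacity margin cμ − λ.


Total capacity cμ = 3·4.01 = 12.03/hr
ρ = λ/(cμ) = 16.32/12.03 = 1.3566
Stable ⇔ ρ < 1: NO
Spare capacity = cμ − λ = 12.03 − 16.32 = -4.29/hr

Final: ρ = 1.3566; unstable; margin = -4.29/hr


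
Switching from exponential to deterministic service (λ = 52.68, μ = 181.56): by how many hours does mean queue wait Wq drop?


ρ = 52.68/181.56 = 0.2902
Wq(M/M/1) = ρ/(μ−λ) = 0.2902/128.88 = 0.002251 hr
Wq(M/D/1) = ρ/(2(μ−λ)) = 0.001126 hr
Savings = 0.002251 − 0.001126 = 0.001126 hr

Final: 0.001126 hr


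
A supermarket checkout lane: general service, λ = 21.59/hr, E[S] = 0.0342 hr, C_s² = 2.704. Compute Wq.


ρ = λ·E[S] = 21.59·0.0342 = 0.7384
E[S²] = E[S]²(1+C_s²) = 0.0342²·(1+2.704) = 0.004332
Wq = λ·E[S²]/(2(1−ρ)) = 21.59·0.004332/(2·0.2616) = 0.17876 hr

Final: 0.17876 hr


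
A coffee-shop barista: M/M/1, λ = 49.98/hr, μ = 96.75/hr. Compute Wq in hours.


ρ = 49.98/96.75 = 0.5166
Wq = ρ/(μ−λ) = 0.5166/(96.75 − 49.98) = 0.5166/46.77 = 0.01105 hr

Final: 0.01105 hr


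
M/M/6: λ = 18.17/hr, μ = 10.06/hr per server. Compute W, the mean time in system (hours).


a = 1.8062; ρ = 0.3010; P₀ = 0.164153
Lq = P₀·a^c·ρ/(c!(1−ρ)²) = 0.004877
Wq = Lq/λ = 0.004877/18.17 = 0.0002684 hr
W = Wq + 1/μ = 0.0002684 + 0.09940 = 0.09967 hr

Final: 0.09967 hr


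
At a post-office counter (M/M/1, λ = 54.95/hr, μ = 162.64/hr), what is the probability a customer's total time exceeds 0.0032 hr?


W ~ Exponential(μ−λ) for M/M/1.
μ − λ = 162.64 − 54.95 = 107.6900
P(W > t) = e^{−(μ−λ)t} = e^{−0.3446} = 0.708498

Final: 0.708498


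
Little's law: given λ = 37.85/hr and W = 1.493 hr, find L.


L = λW = 37.85·1.493 = 56.5101

Final: 56.5101


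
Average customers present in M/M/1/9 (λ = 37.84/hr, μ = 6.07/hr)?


ρ = 37.84/6.07 = 6.2339
L = ρ[1 − (K+1)ρ^K + Kρ^(K+1)] / [(1−ρ)(1−ρ^(K+1))]
Numerator: 6.2339·(1 − 10·14218766.748204 + 9·88638901.771338) = 4086735269.780331
Denominator: (-5.2339)·(-88638900.771338) = 463930457.579144
L = 4086735269.780331/463930457.579144 = 8.8089

Final: 8.8089


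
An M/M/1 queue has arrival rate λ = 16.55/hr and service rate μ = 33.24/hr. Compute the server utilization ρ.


ρ = λ/μ = 16.55/33.24 = 0.4979

Final: 0.4979


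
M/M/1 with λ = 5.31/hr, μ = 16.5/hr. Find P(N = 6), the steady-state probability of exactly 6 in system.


ρ = 5.31/16.5 = 0.3218
P_n = (1−ρ)·ρ^n = (1 − 0.3218)·0.3218^6 = 0.6782·0.001111 = 0.0007534

Final: 0.0007534


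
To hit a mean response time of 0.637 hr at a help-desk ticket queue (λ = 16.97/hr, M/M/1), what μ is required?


W = 1/(μ−λ) ⇒ μ − λ = 1/W = 1/0.637 = 1.5699
μ = λ + 1/W = 16.97 + 1.5699 = 18.5399 per hr

Final: 18.5399 /hr


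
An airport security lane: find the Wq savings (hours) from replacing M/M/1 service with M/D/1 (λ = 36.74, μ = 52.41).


ρ = 36.74/52.41 = 0.7010
Wq(M/M/1) = ρ/(μ−λ) = 0.7010/15.67 = 0.04474 hr
Wq(M/D/1) = ρ/(2(μ−λ)) = 0.02237 hr
Savings = 0.04474 − 0.02237 = 0.02237 hr

Final: 0.02237 hr


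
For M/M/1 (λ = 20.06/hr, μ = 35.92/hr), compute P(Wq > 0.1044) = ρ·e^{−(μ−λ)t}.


ρ = 20.06/35.92 = 0.5585
P(Wq > t) = ρ·e^{−(μ−λ)t} = 0.5585·e^{−1.6558}
= 0.5585·0.190942 = 0.106634

Final: 0.106634


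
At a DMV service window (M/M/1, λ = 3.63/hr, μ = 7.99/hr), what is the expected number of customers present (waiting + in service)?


ρ = λ/μ = 3.63/7.99 = 0.4543
L = ρ/(1−ρ) = 0.4543/(1 − 0.4543) = 0.4543/0.5457 = 0.8326

Final: 0.8326
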